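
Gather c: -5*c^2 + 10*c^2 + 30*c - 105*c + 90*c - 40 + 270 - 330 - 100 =5*c^2 + 15*c - 200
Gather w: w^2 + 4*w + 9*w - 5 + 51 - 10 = w^2 + 13*w + 36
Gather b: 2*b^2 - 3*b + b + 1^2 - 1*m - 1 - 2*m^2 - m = 2*b^2 - 2*b - 2*m^2 - 2*m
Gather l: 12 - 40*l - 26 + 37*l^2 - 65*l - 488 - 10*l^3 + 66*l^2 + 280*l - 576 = -10*l^3 + 103*l^2 + 175*l - 1078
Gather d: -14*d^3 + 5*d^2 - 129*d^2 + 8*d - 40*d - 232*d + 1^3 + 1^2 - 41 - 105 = -14*d^3 - 124*d^2 - 264*d - 144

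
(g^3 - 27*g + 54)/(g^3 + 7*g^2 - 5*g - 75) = (g^2 + 3*g - 18)/(g^2 + 10*g + 25)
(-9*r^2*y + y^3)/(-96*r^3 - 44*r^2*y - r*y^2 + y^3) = y*(-3*r + y)/(-32*r^2 - 4*r*y + y^2)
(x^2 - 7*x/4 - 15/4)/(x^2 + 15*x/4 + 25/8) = 2*(x - 3)/(2*x + 5)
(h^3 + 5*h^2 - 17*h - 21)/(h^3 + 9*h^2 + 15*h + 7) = (h - 3)/(h + 1)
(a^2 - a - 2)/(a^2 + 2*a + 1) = (a - 2)/(a + 1)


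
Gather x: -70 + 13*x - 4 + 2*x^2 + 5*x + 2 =2*x^2 + 18*x - 72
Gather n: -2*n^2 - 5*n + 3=-2*n^2 - 5*n + 3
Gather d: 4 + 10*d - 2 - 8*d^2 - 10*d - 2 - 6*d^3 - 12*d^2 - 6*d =-6*d^3 - 20*d^2 - 6*d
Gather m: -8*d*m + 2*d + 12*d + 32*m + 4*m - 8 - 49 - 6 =14*d + m*(36 - 8*d) - 63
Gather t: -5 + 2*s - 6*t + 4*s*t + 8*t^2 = 2*s + 8*t^2 + t*(4*s - 6) - 5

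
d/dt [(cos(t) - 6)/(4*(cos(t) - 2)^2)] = (cos(t) - 10)*sin(t)/(4*(cos(t) - 2)^3)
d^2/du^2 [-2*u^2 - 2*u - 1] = -4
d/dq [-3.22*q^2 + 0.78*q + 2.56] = 0.78 - 6.44*q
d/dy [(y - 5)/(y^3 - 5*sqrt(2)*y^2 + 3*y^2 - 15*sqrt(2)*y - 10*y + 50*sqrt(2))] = (y^3 - 5*sqrt(2)*y^2 + 3*y^2 - 15*sqrt(2)*y - 10*y + (y - 5)*(-3*y^2 - 6*y + 10*sqrt(2)*y + 10 + 15*sqrt(2)) + 50*sqrt(2))/(y^3 - 5*sqrt(2)*y^2 + 3*y^2 - 15*sqrt(2)*y - 10*y + 50*sqrt(2))^2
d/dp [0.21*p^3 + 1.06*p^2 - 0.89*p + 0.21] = 0.63*p^2 + 2.12*p - 0.89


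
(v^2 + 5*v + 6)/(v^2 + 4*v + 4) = (v + 3)/(v + 2)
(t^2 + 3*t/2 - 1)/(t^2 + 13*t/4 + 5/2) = 2*(2*t - 1)/(4*t + 5)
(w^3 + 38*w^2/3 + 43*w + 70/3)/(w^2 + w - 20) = (3*w^2 + 23*w + 14)/(3*(w - 4))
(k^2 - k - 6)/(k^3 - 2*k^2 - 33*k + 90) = (k + 2)/(k^2 + k - 30)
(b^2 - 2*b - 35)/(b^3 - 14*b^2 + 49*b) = (b + 5)/(b*(b - 7))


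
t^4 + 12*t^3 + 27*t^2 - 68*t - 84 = (t - 2)*(t + 1)*(t + 6)*(t + 7)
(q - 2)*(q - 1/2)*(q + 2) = q^3 - q^2/2 - 4*q + 2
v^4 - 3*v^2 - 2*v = v*(v - 2)*(v + 1)^2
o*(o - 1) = o^2 - o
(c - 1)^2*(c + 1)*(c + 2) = c^4 + c^3 - 3*c^2 - c + 2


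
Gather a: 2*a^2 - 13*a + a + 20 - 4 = 2*a^2 - 12*a + 16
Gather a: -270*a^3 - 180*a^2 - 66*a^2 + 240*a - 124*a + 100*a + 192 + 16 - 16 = -270*a^3 - 246*a^2 + 216*a + 192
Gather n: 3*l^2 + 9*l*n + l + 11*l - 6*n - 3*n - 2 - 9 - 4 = 3*l^2 + 12*l + n*(9*l - 9) - 15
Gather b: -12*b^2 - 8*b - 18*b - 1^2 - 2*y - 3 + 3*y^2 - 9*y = -12*b^2 - 26*b + 3*y^2 - 11*y - 4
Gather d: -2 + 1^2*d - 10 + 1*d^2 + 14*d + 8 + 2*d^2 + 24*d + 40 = 3*d^2 + 39*d + 36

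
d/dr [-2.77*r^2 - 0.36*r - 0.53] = -5.54*r - 0.36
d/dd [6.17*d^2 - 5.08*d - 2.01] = 12.34*d - 5.08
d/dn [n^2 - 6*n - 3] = 2*n - 6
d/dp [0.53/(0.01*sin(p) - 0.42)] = -0.0053*cos(p)/(0.01*sin(p) - 0.42)^2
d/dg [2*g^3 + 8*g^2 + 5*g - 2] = 6*g^2 + 16*g + 5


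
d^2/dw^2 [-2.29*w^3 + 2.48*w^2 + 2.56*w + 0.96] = 4.96 - 13.74*w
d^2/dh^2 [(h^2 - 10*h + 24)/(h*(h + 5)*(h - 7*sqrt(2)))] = 2*(h^6 - 30*h^5 - 6*h^4 + 315*sqrt(2)*h^4 - 819*sqrt(2)*h^3 - 760*h^3 - 7560*sqrt(2)*h^2 + 8856*h^2 - 12600*sqrt(2)*h + 35280*h + 58800)/(h^3*(h^6 - 21*sqrt(2)*h^5 + 15*h^5 - 315*sqrt(2)*h^4 + 369*h^4 - 2261*sqrt(2)*h^3 + 4535*h^3 - 12915*sqrt(2)*h^2 + 22050*h^2 - 51450*sqrt(2)*h + 36750*h - 85750*sqrt(2)))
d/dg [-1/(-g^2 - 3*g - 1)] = (-2*g - 3)/(g^2 + 3*g + 1)^2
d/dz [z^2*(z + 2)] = z*(3*z + 4)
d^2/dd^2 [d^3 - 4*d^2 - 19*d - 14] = 6*d - 8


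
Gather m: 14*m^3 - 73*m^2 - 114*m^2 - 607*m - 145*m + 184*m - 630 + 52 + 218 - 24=14*m^3 - 187*m^2 - 568*m - 384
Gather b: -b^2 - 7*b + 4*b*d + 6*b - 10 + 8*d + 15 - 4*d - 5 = -b^2 + b*(4*d - 1) + 4*d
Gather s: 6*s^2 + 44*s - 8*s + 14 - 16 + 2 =6*s^2 + 36*s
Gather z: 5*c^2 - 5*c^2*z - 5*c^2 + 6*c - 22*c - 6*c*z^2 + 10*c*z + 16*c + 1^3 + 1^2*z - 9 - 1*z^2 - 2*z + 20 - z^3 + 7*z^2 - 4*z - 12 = -z^3 + z^2*(6 - 6*c) + z*(-5*c^2 + 10*c - 5)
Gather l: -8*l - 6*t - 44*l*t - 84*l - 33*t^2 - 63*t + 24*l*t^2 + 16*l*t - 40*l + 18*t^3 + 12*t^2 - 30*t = l*(24*t^2 - 28*t - 132) + 18*t^3 - 21*t^2 - 99*t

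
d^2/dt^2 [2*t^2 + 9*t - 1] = 4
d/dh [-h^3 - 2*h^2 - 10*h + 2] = -3*h^2 - 4*h - 10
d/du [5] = 0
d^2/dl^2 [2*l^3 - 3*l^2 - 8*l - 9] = 12*l - 6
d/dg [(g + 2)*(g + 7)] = 2*g + 9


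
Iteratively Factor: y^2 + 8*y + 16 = (y + 4)*(y + 4)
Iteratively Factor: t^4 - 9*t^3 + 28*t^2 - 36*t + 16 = (t - 2)*(t^3 - 7*t^2 + 14*t - 8) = (t - 2)*(t - 1)*(t^2 - 6*t + 8) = (t - 2)^2*(t - 1)*(t - 4)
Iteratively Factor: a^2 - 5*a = (a)*(a - 5)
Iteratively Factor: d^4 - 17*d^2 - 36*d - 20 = (d - 5)*(d^3 + 5*d^2 + 8*d + 4) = (d - 5)*(d + 1)*(d^2 + 4*d + 4) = (d - 5)*(d + 1)*(d + 2)*(d + 2)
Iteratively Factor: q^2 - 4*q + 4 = (q - 2)*(q - 2)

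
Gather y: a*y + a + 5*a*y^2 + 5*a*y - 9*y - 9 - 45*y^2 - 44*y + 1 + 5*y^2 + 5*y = a + y^2*(5*a - 40) + y*(6*a - 48) - 8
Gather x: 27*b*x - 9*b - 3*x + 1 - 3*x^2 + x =-9*b - 3*x^2 + x*(27*b - 2) + 1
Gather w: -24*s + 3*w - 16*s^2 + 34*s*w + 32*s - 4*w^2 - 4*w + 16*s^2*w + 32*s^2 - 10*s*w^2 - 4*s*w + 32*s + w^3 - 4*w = 16*s^2 + 40*s + w^3 + w^2*(-10*s - 4) + w*(16*s^2 + 30*s - 5)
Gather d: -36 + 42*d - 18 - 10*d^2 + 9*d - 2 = -10*d^2 + 51*d - 56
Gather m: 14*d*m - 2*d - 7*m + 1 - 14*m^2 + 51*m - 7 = -2*d - 14*m^2 + m*(14*d + 44) - 6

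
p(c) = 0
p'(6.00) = 0.00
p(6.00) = 0.00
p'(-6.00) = 0.00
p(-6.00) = 0.00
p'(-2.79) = 0.00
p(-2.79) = 0.00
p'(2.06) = 0.00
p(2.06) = 0.00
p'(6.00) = 0.00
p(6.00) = 0.00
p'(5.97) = 0.00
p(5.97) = 0.00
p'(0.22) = 0.00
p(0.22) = 0.00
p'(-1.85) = 0.00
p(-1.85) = 0.00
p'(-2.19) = 0.00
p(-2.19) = 0.00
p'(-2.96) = 0.00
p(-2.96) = 0.00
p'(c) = 0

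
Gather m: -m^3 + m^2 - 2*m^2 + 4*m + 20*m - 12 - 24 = -m^3 - m^2 + 24*m - 36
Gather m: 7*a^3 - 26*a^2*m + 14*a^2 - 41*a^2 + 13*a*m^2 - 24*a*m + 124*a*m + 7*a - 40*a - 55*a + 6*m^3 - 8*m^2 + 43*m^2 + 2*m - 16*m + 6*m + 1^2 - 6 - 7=7*a^3 - 27*a^2 - 88*a + 6*m^3 + m^2*(13*a + 35) + m*(-26*a^2 + 100*a - 8) - 12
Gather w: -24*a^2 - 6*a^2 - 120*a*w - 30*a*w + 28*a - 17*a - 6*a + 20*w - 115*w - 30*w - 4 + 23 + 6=-30*a^2 + 5*a + w*(-150*a - 125) + 25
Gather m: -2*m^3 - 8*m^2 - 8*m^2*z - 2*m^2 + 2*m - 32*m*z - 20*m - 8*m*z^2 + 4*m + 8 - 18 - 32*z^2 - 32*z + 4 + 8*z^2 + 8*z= -2*m^3 + m^2*(-8*z - 10) + m*(-8*z^2 - 32*z - 14) - 24*z^2 - 24*z - 6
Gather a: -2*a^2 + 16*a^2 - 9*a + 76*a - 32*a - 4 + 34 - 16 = 14*a^2 + 35*a + 14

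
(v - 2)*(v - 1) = v^2 - 3*v + 2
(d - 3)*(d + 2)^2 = d^3 + d^2 - 8*d - 12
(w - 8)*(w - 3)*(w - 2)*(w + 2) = w^4 - 11*w^3 + 20*w^2 + 44*w - 96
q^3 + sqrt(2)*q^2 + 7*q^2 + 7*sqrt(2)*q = q*(q + 7)*(q + sqrt(2))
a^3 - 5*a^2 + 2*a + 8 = (a - 4)*(a - 2)*(a + 1)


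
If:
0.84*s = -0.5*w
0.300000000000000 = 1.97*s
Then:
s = 0.15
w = -0.26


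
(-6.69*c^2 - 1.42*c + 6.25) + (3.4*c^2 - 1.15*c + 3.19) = -3.29*c^2 - 2.57*c + 9.44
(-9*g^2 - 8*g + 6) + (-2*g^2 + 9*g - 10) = -11*g^2 + g - 4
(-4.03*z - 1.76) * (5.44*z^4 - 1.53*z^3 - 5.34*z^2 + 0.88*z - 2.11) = -21.9232*z^5 - 3.4085*z^4 + 24.213*z^3 + 5.852*z^2 + 6.9545*z + 3.7136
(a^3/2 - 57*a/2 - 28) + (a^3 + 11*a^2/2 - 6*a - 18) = 3*a^3/2 + 11*a^2/2 - 69*a/2 - 46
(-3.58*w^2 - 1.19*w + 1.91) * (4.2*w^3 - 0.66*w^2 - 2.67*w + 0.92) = -15.036*w^5 - 2.6352*w^4 + 18.366*w^3 - 1.3769*w^2 - 6.1945*w + 1.7572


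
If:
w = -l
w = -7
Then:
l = 7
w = -7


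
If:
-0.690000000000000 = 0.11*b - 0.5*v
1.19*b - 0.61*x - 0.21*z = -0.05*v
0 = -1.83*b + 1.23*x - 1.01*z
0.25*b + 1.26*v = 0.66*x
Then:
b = 2.49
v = 1.93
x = 4.62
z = 1.12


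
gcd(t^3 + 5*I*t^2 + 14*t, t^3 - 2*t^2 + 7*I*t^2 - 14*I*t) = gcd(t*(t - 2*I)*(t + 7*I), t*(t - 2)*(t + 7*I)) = t^2 + 7*I*t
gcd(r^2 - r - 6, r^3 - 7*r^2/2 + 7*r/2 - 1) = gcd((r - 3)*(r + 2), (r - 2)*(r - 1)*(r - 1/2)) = 1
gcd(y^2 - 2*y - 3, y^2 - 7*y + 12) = y - 3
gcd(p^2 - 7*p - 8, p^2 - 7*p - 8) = p^2 - 7*p - 8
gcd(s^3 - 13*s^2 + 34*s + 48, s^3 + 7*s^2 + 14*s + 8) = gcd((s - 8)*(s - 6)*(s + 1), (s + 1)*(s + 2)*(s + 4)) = s + 1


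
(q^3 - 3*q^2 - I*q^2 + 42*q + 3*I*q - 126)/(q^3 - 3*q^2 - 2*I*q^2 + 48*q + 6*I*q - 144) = (q - 7*I)/(q - 8*I)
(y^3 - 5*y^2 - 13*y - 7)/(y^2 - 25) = (y^3 - 5*y^2 - 13*y - 7)/(y^2 - 25)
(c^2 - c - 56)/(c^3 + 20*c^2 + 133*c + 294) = (c - 8)/(c^2 + 13*c + 42)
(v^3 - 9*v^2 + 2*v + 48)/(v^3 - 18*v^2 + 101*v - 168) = (v + 2)/(v - 7)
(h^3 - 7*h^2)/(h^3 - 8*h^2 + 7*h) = h/(h - 1)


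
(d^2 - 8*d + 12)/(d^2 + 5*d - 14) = (d - 6)/(d + 7)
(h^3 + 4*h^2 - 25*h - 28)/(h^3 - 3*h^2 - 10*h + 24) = (h^2 + 8*h + 7)/(h^2 + h - 6)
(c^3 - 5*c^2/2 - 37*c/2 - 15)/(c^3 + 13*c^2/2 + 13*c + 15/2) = (c - 6)/(c + 3)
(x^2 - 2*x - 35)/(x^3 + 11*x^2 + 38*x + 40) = (x - 7)/(x^2 + 6*x + 8)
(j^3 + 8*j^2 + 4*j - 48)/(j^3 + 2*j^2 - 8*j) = (j + 6)/j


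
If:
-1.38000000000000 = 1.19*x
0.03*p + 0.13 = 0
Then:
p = -4.33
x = -1.16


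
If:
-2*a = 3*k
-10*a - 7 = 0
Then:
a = -7/10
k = 7/15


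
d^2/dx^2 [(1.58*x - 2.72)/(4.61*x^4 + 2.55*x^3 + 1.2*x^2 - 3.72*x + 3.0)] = (402.939816*x^7 - 858.9352*x^6 - 845.16174*x^5 - 291.505104*x^4 - 349.089744*x^3 + 437.67792*x^2 + 163.57248*x - 20.431296)/(97.972181*x^12 + 162.578565*x^11 + 166.437135*x^10 - 135.952461*x^9 - 27.78966*x^8 + 26.57286*x^7 + 282.912372*x^6 - 163.81224*x^5 + 16.50024*x^4 - 62.980848*x^3 + 156.9456*x^2 - 100.44*x + 27.0)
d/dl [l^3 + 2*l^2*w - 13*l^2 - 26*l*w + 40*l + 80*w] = 3*l^2 + 4*l*w - 26*l - 26*w + 40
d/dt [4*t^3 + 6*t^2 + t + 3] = 12*t^2 + 12*t + 1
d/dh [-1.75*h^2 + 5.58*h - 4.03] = 5.58 - 3.5*h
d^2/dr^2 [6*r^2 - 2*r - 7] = 12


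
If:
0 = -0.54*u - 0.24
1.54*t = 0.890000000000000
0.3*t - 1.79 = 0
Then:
No Solution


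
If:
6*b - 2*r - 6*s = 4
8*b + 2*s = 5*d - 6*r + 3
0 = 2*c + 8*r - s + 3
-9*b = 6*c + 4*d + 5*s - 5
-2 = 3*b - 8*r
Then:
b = 142/83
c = -779/166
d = 291/83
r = 74/83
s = 62/83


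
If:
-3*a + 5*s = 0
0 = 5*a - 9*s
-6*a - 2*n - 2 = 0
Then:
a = 0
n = -1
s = 0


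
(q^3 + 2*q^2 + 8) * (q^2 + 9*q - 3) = q^5 + 11*q^4 + 15*q^3 + 2*q^2 + 72*q - 24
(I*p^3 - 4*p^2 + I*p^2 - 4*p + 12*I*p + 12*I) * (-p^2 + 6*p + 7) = -I*p^5 + 4*p^4 + 5*I*p^4 - 20*p^3 + I*p^3 - 52*p^2 + 67*I*p^2 - 28*p + 156*I*p + 84*I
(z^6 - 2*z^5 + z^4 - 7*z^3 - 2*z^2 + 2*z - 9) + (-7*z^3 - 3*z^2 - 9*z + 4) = z^6 - 2*z^5 + z^4 - 14*z^3 - 5*z^2 - 7*z - 5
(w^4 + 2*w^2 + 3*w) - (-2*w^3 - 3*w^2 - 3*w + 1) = w^4 + 2*w^3 + 5*w^2 + 6*w - 1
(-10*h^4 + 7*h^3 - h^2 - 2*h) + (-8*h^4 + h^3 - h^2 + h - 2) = -18*h^4 + 8*h^3 - 2*h^2 - h - 2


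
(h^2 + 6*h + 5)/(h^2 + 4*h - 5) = (h + 1)/(h - 1)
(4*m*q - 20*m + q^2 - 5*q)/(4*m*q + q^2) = (q - 5)/q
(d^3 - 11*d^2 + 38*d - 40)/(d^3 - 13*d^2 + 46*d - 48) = (d^2 - 9*d + 20)/(d^2 - 11*d + 24)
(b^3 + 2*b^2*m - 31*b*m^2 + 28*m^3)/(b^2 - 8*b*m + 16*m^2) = (b^2 + 6*b*m - 7*m^2)/(b - 4*m)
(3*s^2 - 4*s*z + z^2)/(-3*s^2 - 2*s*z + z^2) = (-s + z)/(s + z)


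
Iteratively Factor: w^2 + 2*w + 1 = (w + 1)*(w + 1)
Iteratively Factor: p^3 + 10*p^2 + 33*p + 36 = (p + 3)*(p^2 + 7*p + 12) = (p + 3)^2*(p + 4)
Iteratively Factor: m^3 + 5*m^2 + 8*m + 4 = (m + 1)*(m^2 + 4*m + 4) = (m + 1)*(m + 2)*(m + 2)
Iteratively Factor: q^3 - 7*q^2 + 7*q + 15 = (q - 3)*(q^2 - 4*q - 5) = (q - 5)*(q - 3)*(q + 1)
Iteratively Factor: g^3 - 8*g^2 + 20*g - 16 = (g - 2)*(g^2 - 6*g + 8) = (g - 2)^2*(g - 4)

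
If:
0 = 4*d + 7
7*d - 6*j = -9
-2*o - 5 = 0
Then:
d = -7/4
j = -13/24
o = -5/2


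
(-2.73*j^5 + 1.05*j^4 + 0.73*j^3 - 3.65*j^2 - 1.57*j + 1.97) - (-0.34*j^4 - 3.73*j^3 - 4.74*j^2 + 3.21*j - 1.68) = -2.73*j^5 + 1.39*j^4 + 4.46*j^3 + 1.09*j^2 - 4.78*j + 3.65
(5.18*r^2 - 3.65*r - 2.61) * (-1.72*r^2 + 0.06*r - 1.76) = -8.9096*r^4 + 6.5888*r^3 - 4.8466*r^2 + 6.2674*r + 4.5936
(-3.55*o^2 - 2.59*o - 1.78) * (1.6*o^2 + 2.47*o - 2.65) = -5.68*o^4 - 12.9125*o^3 + 0.162199999999998*o^2 + 2.4669*o + 4.717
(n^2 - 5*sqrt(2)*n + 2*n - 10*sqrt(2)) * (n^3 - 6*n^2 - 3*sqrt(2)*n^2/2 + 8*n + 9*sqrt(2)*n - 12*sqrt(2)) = n^5 - 13*sqrt(2)*n^4/2 - 4*n^4 + 11*n^3 + 26*sqrt(2)*n^3 - 44*n^2 + 26*sqrt(2)*n^2 - 104*sqrt(2)*n - 60*n + 240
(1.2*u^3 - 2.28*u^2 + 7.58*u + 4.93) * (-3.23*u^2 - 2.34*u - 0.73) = -3.876*u^5 + 4.5564*u^4 - 20.0242*u^3 - 31.9967*u^2 - 17.0696*u - 3.5989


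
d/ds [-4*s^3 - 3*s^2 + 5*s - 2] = -12*s^2 - 6*s + 5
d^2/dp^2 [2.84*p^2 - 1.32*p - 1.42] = 5.68000000000000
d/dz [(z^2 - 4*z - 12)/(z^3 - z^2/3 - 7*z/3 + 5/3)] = 3*(-3*z^3 + 21*z^2 + 118*z + 104)/(9*z^5 + 3*z^4 - 38*z^3 + 6*z^2 + 45*z - 25)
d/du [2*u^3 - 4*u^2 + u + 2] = 6*u^2 - 8*u + 1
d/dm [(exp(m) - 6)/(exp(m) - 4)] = 2*exp(m)/(exp(m) - 4)^2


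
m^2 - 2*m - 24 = (m - 6)*(m + 4)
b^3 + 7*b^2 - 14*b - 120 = (b - 4)*(b + 5)*(b + 6)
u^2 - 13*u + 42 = (u - 7)*(u - 6)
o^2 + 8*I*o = o*(o + 8*I)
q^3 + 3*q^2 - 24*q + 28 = (q - 2)^2*(q + 7)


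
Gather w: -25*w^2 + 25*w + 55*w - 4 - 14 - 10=-25*w^2 + 80*w - 28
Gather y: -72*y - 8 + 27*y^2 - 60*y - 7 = 27*y^2 - 132*y - 15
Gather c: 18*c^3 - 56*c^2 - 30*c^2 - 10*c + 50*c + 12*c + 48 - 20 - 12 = 18*c^3 - 86*c^2 + 52*c + 16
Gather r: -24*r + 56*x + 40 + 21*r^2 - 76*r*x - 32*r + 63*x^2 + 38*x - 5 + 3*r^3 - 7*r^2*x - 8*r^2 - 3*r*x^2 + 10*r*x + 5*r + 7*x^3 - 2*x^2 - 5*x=3*r^3 + r^2*(13 - 7*x) + r*(-3*x^2 - 66*x - 51) + 7*x^3 + 61*x^2 + 89*x + 35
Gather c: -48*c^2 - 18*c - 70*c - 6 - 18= -48*c^2 - 88*c - 24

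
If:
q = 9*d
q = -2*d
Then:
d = 0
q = 0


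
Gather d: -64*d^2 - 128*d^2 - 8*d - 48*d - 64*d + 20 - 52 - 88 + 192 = -192*d^2 - 120*d + 72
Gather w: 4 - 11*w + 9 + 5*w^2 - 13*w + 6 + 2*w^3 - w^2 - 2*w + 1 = 2*w^3 + 4*w^2 - 26*w + 20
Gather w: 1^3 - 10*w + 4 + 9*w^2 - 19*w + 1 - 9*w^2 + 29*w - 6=0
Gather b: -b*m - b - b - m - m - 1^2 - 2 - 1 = b*(-m - 2) - 2*m - 4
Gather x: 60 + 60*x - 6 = 60*x + 54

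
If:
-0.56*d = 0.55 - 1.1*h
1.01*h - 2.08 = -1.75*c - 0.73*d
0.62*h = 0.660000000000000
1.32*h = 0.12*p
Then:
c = 0.11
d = 1.11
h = 1.06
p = 11.71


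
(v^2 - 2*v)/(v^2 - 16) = v*(v - 2)/(v^2 - 16)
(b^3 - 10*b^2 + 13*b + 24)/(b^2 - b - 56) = (b^2 - 2*b - 3)/(b + 7)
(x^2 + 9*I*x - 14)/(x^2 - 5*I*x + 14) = (x + 7*I)/(x - 7*I)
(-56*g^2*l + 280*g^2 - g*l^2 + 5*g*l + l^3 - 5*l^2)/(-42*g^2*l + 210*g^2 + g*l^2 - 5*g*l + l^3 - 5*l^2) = (8*g - l)/(6*g - l)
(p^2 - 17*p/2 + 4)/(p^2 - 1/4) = 2*(p - 8)/(2*p + 1)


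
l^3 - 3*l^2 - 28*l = l*(l - 7)*(l + 4)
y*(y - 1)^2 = y^3 - 2*y^2 + y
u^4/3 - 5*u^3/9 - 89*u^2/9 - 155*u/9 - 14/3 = (u/3 + 1)*(u - 7)*(u + 1/3)*(u + 2)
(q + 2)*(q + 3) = q^2 + 5*q + 6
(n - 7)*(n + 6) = n^2 - n - 42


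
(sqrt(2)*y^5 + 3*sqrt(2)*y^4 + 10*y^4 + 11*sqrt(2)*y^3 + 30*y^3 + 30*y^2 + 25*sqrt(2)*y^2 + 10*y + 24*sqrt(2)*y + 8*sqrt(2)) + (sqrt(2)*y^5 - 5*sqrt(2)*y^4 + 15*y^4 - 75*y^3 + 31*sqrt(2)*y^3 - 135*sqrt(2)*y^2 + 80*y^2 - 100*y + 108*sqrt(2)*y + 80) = 2*sqrt(2)*y^5 - 2*sqrt(2)*y^4 + 25*y^4 - 45*y^3 + 42*sqrt(2)*y^3 - 110*sqrt(2)*y^2 + 110*y^2 - 90*y + 132*sqrt(2)*y + 8*sqrt(2) + 80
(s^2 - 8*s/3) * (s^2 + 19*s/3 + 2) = s^4 + 11*s^3/3 - 134*s^2/9 - 16*s/3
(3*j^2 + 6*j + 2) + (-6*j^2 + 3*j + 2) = -3*j^2 + 9*j + 4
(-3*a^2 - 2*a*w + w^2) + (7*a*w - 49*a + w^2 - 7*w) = -3*a^2 + 5*a*w - 49*a + 2*w^2 - 7*w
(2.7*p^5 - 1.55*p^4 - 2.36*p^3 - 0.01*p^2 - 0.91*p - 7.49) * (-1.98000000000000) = -5.346*p^5 + 3.069*p^4 + 4.6728*p^3 + 0.0198*p^2 + 1.8018*p + 14.8302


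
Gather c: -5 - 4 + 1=-8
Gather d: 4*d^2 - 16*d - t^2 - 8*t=4*d^2 - 16*d - t^2 - 8*t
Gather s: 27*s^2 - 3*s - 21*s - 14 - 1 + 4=27*s^2 - 24*s - 11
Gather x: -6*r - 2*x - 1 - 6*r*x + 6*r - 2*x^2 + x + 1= -2*x^2 + x*(-6*r - 1)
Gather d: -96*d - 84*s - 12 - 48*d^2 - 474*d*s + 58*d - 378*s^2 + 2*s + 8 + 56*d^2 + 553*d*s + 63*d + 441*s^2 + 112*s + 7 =8*d^2 + d*(79*s + 25) + 63*s^2 + 30*s + 3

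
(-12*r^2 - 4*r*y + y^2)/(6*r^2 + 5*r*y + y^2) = (-6*r + y)/(3*r + y)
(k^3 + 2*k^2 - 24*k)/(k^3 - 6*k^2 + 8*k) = (k + 6)/(k - 2)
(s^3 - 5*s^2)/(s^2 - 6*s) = s*(s - 5)/(s - 6)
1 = 1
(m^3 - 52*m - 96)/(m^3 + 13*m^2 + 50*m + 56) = (m^2 - 2*m - 48)/(m^2 + 11*m + 28)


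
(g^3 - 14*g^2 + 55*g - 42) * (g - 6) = g^4 - 20*g^3 + 139*g^2 - 372*g + 252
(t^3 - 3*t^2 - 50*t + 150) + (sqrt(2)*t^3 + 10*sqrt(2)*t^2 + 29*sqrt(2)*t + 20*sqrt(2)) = t^3 + sqrt(2)*t^3 - 3*t^2 + 10*sqrt(2)*t^2 - 50*t + 29*sqrt(2)*t + 20*sqrt(2) + 150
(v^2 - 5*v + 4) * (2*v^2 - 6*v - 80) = 2*v^4 - 16*v^3 - 42*v^2 + 376*v - 320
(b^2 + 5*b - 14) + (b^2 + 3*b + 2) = 2*b^2 + 8*b - 12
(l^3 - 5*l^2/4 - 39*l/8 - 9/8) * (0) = 0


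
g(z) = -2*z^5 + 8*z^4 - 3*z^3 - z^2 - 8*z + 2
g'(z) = -10*z^4 + 32*z^3 - 9*z^2 - 2*z - 8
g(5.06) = -1842.50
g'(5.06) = -2658.26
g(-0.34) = 4.84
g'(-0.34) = -9.75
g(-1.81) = 155.71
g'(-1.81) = -330.94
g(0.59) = -2.86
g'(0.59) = -6.95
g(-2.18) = 324.92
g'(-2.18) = -603.79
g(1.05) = -3.80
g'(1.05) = 4.87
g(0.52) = -2.34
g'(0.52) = -7.71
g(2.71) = 52.42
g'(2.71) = 18.01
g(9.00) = -67948.00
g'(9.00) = -43037.00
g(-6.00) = 26582.00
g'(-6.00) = -20192.00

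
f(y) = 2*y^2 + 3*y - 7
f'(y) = 4*y + 3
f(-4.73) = 23.56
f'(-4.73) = -15.92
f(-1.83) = -5.79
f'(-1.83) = -4.32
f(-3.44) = 6.35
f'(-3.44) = -10.76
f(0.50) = -5.00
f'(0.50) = 5.00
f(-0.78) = -8.12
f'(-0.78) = -0.12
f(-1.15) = -7.80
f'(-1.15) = -1.60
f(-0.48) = -7.98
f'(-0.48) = 1.08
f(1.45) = 1.56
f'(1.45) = 8.80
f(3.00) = 20.00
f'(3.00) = 15.00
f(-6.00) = 47.00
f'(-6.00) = -21.00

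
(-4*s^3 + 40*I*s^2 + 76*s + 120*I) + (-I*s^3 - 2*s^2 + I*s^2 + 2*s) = -4*s^3 - I*s^3 - 2*s^2 + 41*I*s^2 + 78*s + 120*I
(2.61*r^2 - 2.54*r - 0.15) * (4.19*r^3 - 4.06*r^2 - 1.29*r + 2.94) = 10.9359*r^5 - 21.2392*r^4 + 6.317*r^3 + 11.559*r^2 - 7.2741*r - 0.441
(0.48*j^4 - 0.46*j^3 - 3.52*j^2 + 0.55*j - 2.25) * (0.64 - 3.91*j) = -1.8768*j^5 + 2.1058*j^4 + 13.4688*j^3 - 4.4033*j^2 + 9.1495*j - 1.44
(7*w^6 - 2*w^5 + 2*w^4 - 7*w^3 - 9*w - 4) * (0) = 0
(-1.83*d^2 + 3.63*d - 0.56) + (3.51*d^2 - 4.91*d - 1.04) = 1.68*d^2 - 1.28*d - 1.6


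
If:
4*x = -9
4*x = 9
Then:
No Solution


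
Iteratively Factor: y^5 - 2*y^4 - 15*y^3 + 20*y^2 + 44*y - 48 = (y + 3)*(y^4 - 5*y^3 + 20*y - 16) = (y + 2)*(y + 3)*(y^3 - 7*y^2 + 14*y - 8) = (y - 2)*(y + 2)*(y + 3)*(y^2 - 5*y + 4) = (y - 4)*(y - 2)*(y + 2)*(y + 3)*(y - 1)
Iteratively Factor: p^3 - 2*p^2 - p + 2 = (p + 1)*(p^2 - 3*p + 2) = (p - 2)*(p + 1)*(p - 1)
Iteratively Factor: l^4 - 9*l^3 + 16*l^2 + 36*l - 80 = (l + 2)*(l^3 - 11*l^2 + 38*l - 40) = (l - 5)*(l + 2)*(l^2 - 6*l + 8) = (l - 5)*(l - 2)*(l + 2)*(l - 4)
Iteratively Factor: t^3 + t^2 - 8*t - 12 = (t + 2)*(t^2 - t - 6) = (t - 3)*(t + 2)*(t + 2)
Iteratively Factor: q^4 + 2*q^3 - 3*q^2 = (q + 3)*(q^3 - q^2) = q*(q + 3)*(q^2 - q) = q*(q - 1)*(q + 3)*(q)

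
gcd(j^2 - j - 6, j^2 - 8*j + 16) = 1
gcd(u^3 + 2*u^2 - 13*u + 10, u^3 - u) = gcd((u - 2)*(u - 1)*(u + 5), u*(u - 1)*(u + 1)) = u - 1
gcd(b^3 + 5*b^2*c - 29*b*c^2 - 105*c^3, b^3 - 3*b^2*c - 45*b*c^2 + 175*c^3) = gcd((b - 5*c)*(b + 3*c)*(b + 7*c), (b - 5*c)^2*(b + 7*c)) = b^2 + 2*b*c - 35*c^2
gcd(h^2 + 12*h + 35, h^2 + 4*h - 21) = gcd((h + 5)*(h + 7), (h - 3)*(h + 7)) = h + 7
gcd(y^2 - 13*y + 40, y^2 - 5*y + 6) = 1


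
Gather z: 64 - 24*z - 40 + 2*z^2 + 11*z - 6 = 2*z^2 - 13*z + 18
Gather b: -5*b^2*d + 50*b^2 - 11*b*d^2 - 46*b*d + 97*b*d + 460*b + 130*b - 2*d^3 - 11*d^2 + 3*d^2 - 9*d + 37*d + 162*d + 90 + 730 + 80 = b^2*(50 - 5*d) + b*(-11*d^2 + 51*d + 590) - 2*d^3 - 8*d^2 + 190*d + 900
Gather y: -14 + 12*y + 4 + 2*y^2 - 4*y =2*y^2 + 8*y - 10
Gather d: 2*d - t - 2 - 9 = 2*d - t - 11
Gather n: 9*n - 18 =9*n - 18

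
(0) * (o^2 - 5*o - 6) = 0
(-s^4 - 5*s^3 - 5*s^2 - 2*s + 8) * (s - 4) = -s^5 - s^4 + 15*s^3 + 18*s^2 + 16*s - 32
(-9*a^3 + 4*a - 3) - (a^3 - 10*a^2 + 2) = -10*a^3 + 10*a^2 + 4*a - 5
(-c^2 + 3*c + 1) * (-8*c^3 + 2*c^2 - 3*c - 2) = 8*c^5 - 26*c^4 + c^3 - 5*c^2 - 9*c - 2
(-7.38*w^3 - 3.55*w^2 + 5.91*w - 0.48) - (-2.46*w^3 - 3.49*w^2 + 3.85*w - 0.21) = -4.92*w^3 - 0.0599999999999996*w^2 + 2.06*w - 0.27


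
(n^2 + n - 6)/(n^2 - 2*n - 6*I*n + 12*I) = (n + 3)/(n - 6*I)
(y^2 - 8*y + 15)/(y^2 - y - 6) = (y - 5)/(y + 2)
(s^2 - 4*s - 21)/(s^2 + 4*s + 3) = (s - 7)/(s + 1)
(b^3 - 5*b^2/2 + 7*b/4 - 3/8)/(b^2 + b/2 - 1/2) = (b^2 - 2*b + 3/4)/(b + 1)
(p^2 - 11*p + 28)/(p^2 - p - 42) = (p - 4)/(p + 6)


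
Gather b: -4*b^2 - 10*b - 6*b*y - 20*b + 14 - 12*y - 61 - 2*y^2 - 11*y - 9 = -4*b^2 + b*(-6*y - 30) - 2*y^2 - 23*y - 56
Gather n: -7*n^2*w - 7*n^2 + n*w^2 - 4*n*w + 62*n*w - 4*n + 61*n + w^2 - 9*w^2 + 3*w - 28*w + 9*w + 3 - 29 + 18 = n^2*(-7*w - 7) + n*(w^2 + 58*w + 57) - 8*w^2 - 16*w - 8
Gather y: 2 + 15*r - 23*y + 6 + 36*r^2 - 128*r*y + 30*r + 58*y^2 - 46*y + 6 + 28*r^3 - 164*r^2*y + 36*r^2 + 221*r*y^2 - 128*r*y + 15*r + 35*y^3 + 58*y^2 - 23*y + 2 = 28*r^3 + 72*r^2 + 60*r + 35*y^3 + y^2*(221*r + 116) + y*(-164*r^2 - 256*r - 92) + 16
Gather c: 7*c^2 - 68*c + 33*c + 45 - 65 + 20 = 7*c^2 - 35*c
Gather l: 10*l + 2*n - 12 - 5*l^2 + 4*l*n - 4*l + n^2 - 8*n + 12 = -5*l^2 + l*(4*n + 6) + n^2 - 6*n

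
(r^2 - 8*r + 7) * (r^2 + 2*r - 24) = r^4 - 6*r^3 - 33*r^2 + 206*r - 168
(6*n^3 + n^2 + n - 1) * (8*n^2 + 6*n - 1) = 48*n^5 + 44*n^4 + 8*n^3 - 3*n^2 - 7*n + 1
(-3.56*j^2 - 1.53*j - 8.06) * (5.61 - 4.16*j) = 14.8096*j^3 - 13.6068*j^2 + 24.9463*j - 45.2166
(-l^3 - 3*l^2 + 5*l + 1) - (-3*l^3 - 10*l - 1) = 2*l^3 - 3*l^2 + 15*l + 2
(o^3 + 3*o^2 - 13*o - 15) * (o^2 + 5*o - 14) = o^5 + 8*o^4 - 12*o^3 - 122*o^2 + 107*o + 210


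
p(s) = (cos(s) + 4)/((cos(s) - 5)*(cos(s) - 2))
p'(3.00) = -0.02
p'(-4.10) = -0.17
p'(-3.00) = 0.02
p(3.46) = 0.17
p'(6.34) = -0.10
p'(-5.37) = -0.70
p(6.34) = 1.25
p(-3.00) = 0.17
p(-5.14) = 0.61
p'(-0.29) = 0.47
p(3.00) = 0.17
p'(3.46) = 0.05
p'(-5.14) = -0.59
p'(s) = -sin(s)/((cos(s) - 5)*(cos(s) - 2)) + (cos(s) + 4)*sin(s)/((cos(s) - 5)*(cos(s) - 2)^2) + (cos(s) + 4)*sin(s)/((cos(s) - 5)^2*(cos(s) - 2))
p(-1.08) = 0.65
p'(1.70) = -0.32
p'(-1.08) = 0.63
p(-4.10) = 0.24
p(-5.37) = 0.76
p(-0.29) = 1.18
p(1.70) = 0.35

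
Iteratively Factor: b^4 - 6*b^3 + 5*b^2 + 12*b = (b + 1)*(b^3 - 7*b^2 + 12*b) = (b - 4)*(b + 1)*(b^2 - 3*b) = (b - 4)*(b - 3)*(b + 1)*(b)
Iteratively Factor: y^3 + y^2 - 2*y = (y + 2)*(y^2 - y) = (y - 1)*(y + 2)*(y)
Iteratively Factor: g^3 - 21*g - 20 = (g + 1)*(g^2 - g - 20) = (g - 5)*(g + 1)*(g + 4)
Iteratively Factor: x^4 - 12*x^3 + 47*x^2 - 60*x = (x - 4)*(x^3 - 8*x^2 + 15*x) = x*(x - 4)*(x^2 - 8*x + 15) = x*(x - 4)*(x - 3)*(x - 5)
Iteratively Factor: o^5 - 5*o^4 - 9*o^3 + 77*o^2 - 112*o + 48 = (o - 1)*(o^4 - 4*o^3 - 13*o^2 + 64*o - 48) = (o - 1)*(o + 4)*(o^3 - 8*o^2 + 19*o - 12) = (o - 4)*(o - 1)*(o + 4)*(o^2 - 4*o + 3) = (o - 4)*(o - 1)^2*(o + 4)*(o - 3)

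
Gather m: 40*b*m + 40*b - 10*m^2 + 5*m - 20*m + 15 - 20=40*b - 10*m^2 + m*(40*b - 15) - 5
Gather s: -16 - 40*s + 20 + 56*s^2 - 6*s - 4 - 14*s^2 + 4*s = 42*s^2 - 42*s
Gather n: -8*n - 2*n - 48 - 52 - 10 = -10*n - 110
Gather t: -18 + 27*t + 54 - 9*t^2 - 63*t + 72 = -9*t^2 - 36*t + 108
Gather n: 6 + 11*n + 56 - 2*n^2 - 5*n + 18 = -2*n^2 + 6*n + 80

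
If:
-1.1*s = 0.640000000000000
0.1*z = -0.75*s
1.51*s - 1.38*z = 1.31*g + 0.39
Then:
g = -5.57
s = -0.58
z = 4.36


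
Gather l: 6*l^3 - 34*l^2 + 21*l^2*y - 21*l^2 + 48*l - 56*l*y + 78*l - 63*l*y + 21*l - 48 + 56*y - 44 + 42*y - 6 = 6*l^3 + l^2*(21*y - 55) + l*(147 - 119*y) + 98*y - 98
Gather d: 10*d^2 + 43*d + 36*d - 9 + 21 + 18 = 10*d^2 + 79*d + 30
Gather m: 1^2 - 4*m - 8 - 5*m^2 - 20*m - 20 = -5*m^2 - 24*m - 27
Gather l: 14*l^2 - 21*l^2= -7*l^2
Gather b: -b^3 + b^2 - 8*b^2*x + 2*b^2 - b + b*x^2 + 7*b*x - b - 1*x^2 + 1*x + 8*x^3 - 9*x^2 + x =-b^3 + b^2*(3 - 8*x) + b*(x^2 + 7*x - 2) + 8*x^3 - 10*x^2 + 2*x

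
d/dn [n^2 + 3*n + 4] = 2*n + 3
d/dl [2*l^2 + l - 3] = 4*l + 1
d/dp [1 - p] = -1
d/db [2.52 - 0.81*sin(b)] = -0.81*cos(b)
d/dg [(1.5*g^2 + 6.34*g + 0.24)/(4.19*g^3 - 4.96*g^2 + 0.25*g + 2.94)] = (-6.285*g^4 - 53.1292*g^3 + 28.8046*g^2 + 11.2008*g + 18.5796)/(17.5561*g^6 - 41.5648*g^5 + 26.6966*g^4 + 22.1572*g^3 - 29.1023*g^2 + 1.47*g + 8.6436)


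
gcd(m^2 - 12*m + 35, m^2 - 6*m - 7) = m - 7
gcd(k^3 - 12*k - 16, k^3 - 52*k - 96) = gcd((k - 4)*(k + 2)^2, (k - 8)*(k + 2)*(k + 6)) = k + 2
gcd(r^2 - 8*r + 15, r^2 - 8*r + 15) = r^2 - 8*r + 15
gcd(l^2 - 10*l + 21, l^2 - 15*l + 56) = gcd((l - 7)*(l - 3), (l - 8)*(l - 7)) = l - 7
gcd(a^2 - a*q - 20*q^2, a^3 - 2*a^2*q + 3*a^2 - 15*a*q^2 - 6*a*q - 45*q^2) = -a + 5*q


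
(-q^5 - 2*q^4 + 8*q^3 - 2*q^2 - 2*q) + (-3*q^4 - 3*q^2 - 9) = -q^5 - 5*q^4 + 8*q^3 - 5*q^2 - 2*q - 9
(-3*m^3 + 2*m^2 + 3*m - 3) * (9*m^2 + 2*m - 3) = -27*m^5 + 12*m^4 + 40*m^3 - 27*m^2 - 15*m + 9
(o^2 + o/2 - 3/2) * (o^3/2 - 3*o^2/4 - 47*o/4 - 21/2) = o^5/2 - o^4/2 - 103*o^3/8 - 61*o^2/4 + 99*o/8 + 63/4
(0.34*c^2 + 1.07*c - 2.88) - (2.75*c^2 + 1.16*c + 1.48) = -2.41*c^2 - 0.0899999999999999*c - 4.36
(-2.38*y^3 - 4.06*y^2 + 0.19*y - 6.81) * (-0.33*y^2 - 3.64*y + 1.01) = 0.7854*y^5 + 10.003*y^4 + 12.3119*y^3 - 2.5449*y^2 + 24.9803*y - 6.8781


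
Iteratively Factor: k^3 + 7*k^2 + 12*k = (k)*(k^2 + 7*k + 12) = k*(k + 3)*(k + 4)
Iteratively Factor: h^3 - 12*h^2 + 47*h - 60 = (h - 4)*(h^2 - 8*h + 15) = (h - 4)*(h - 3)*(h - 5)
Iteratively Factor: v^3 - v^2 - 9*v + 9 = (v + 3)*(v^2 - 4*v + 3) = (v - 3)*(v + 3)*(v - 1)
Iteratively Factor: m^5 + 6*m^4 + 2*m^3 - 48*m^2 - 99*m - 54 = (m + 2)*(m^4 + 4*m^3 - 6*m^2 - 36*m - 27) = (m - 3)*(m + 2)*(m^3 + 7*m^2 + 15*m + 9) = (m - 3)*(m + 2)*(m + 3)*(m^2 + 4*m + 3) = (m - 3)*(m + 2)*(m + 3)^2*(m + 1)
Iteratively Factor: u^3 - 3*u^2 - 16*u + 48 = (u + 4)*(u^2 - 7*u + 12) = (u - 3)*(u + 4)*(u - 4)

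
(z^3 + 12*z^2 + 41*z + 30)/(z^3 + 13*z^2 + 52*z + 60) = (z + 1)/(z + 2)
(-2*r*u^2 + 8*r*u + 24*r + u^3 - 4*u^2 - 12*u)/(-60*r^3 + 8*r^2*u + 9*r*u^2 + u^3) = (u^2 - 4*u - 12)/(30*r^2 + 11*r*u + u^2)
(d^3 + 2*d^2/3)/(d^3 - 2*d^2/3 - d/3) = d*(3*d + 2)/(3*d^2 - 2*d - 1)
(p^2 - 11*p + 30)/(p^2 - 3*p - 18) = (p - 5)/(p + 3)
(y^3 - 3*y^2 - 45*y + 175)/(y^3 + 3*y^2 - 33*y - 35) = (y - 5)/(y + 1)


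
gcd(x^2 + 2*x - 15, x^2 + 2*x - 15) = x^2 + 2*x - 15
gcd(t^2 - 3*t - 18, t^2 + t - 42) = t - 6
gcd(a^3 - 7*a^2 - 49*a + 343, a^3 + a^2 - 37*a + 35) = a + 7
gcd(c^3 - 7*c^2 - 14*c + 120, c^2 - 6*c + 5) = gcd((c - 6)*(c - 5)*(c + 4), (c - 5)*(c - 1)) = c - 5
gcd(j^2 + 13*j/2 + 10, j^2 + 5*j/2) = j + 5/2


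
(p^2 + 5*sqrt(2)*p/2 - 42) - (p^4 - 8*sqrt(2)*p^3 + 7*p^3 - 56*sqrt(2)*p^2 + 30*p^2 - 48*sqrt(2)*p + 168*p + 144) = -p^4 - 7*p^3 + 8*sqrt(2)*p^3 - 29*p^2 + 56*sqrt(2)*p^2 - 168*p + 101*sqrt(2)*p/2 - 186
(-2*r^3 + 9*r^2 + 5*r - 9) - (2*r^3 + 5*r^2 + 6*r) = -4*r^3 + 4*r^2 - r - 9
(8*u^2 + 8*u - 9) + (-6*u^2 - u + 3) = 2*u^2 + 7*u - 6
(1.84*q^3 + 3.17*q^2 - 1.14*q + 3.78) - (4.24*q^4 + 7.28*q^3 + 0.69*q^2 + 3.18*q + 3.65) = -4.24*q^4 - 5.44*q^3 + 2.48*q^2 - 4.32*q + 0.13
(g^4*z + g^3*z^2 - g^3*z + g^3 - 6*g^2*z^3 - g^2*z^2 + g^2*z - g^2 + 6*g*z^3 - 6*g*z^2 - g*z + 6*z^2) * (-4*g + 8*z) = -4*g^5*z + 4*g^4*z^2 + 4*g^4*z - 4*g^4 + 32*g^3*z^3 - 4*g^3*z^2 + 4*g^3*z + 4*g^3 - 48*g^2*z^4 - 32*g^2*z^3 + 32*g^2*z^2 - 4*g^2*z + 48*g*z^4 - 48*g*z^3 - 32*g*z^2 + 48*z^3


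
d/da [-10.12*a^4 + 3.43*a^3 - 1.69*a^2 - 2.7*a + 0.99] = -40.48*a^3 + 10.29*a^2 - 3.38*a - 2.7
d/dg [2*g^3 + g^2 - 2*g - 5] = 6*g^2 + 2*g - 2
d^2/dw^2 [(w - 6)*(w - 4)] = 2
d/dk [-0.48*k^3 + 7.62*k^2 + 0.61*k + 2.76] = -1.44*k^2 + 15.24*k + 0.61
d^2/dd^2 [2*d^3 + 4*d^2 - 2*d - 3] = 12*d + 8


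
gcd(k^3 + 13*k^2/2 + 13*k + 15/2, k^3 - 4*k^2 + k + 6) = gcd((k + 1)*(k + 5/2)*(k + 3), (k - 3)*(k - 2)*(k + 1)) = k + 1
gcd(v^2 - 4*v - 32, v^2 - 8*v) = v - 8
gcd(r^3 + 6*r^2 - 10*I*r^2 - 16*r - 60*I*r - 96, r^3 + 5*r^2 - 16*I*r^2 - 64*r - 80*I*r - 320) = r - 8*I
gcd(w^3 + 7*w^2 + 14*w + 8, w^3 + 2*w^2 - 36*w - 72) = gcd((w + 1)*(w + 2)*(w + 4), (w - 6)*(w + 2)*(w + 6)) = w + 2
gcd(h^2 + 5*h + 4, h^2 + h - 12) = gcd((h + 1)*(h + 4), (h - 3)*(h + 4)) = h + 4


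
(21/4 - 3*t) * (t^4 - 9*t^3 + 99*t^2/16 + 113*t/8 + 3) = -3*t^5 + 129*t^4/4 - 1053*t^3/16 - 633*t^2/64 + 2085*t/32 + 63/4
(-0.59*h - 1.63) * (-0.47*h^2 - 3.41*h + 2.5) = 0.2773*h^3 + 2.778*h^2 + 4.0833*h - 4.075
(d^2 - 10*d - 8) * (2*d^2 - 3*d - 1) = 2*d^4 - 23*d^3 + 13*d^2 + 34*d + 8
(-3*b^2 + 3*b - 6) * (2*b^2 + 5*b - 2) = -6*b^4 - 9*b^3 + 9*b^2 - 36*b + 12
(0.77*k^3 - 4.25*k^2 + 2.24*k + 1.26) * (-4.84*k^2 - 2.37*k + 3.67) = -3.7268*k^5 + 18.7451*k^4 + 2.0568*k^3 - 27.0047*k^2 + 5.2346*k + 4.6242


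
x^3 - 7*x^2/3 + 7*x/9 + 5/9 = (x - 5/3)*(x - 1)*(x + 1/3)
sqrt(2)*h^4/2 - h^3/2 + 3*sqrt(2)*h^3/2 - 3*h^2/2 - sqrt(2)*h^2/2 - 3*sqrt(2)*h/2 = h*(h + 3)*(h - sqrt(2))*(sqrt(2)*h/2 + 1/2)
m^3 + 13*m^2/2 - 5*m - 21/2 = (m - 3/2)*(m + 1)*(m + 7)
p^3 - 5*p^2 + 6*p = p*(p - 3)*(p - 2)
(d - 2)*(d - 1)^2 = d^3 - 4*d^2 + 5*d - 2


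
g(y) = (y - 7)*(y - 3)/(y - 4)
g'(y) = (y - 7)/(y - 4) - (y - 7)*(y - 3)/(y - 4)^2 + (y - 3)/(y - 4) = (y^2 - 8*y + 19)/(y^2 - 8*y + 16)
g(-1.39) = -6.83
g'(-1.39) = 1.10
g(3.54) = 4.06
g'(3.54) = 15.18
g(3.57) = 4.55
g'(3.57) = 17.22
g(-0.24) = -5.53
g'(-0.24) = 1.17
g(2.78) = -0.76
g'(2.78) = 3.02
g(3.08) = 0.34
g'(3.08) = 4.54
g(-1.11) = -6.52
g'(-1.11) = 1.11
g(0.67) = -4.43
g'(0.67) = 1.27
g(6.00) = -1.50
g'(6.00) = 1.75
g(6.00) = -1.50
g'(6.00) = 1.75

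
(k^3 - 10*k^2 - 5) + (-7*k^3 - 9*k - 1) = -6*k^3 - 10*k^2 - 9*k - 6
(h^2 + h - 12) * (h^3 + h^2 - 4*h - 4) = h^5 + 2*h^4 - 15*h^3 - 20*h^2 + 44*h + 48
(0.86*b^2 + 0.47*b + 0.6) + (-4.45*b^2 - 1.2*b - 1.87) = -3.59*b^2 - 0.73*b - 1.27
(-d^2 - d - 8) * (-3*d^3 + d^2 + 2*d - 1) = 3*d^5 + 2*d^4 + 21*d^3 - 9*d^2 - 15*d + 8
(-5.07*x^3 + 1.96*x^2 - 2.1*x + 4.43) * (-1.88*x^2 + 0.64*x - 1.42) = 9.5316*x^5 - 6.9296*x^4 + 12.4018*x^3 - 12.4556*x^2 + 5.8172*x - 6.2906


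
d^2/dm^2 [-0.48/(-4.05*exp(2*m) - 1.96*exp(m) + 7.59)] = (-(7.776*exp(m) + 0.9408)*(4.05*exp(2*m) + 1.96*exp(m) - 7.59) + 0.48*(8.1*exp(m) + 1.96)*(16.2*exp(m) + 3.92)*exp(m))*exp(m)/(4.05*exp(2*m) + 1.96*exp(m) - 7.59)^3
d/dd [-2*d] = -2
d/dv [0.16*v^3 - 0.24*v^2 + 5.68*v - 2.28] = 0.48*v^2 - 0.48*v + 5.68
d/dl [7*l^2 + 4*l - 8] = 14*l + 4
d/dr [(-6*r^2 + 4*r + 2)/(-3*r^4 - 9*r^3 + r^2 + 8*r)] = 2*(-18*r^5 - 9*r^4 + 48*r^3 + r^2 - 2*r - 8)/(r^2*(9*r^6 + 54*r^5 + 75*r^4 - 66*r^3 - 143*r^2 + 16*r + 64))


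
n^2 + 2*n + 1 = (n + 1)^2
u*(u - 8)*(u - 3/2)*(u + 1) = u^4 - 17*u^3/2 + 5*u^2/2 + 12*u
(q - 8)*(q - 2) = q^2 - 10*q + 16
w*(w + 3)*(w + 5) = w^3 + 8*w^2 + 15*w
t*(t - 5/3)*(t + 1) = t^3 - 2*t^2/3 - 5*t/3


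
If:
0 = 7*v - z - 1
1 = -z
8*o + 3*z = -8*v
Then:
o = 3/8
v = 0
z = -1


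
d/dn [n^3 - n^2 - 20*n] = 3*n^2 - 2*n - 20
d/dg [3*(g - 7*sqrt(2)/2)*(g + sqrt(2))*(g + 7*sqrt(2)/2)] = 9*g^2 + 6*sqrt(2)*g - 147/2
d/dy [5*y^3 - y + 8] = 15*y^2 - 1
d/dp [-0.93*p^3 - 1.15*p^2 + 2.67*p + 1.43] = -2.79*p^2 - 2.3*p + 2.67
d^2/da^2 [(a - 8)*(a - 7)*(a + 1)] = 6*a - 28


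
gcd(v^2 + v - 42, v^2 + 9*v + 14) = v + 7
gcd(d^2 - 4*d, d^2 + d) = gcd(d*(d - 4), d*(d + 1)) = d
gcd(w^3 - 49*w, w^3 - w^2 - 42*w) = w^2 - 7*w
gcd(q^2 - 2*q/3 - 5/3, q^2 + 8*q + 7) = q + 1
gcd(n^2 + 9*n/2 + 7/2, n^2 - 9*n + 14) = 1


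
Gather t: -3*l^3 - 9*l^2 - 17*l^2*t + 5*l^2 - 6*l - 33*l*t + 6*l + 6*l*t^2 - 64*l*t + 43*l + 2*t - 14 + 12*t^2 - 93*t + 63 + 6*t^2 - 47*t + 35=-3*l^3 - 4*l^2 + 43*l + t^2*(6*l + 18) + t*(-17*l^2 - 97*l - 138) + 84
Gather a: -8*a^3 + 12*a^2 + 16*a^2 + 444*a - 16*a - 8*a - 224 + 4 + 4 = -8*a^3 + 28*a^2 + 420*a - 216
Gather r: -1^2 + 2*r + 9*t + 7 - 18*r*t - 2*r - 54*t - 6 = -18*r*t - 45*t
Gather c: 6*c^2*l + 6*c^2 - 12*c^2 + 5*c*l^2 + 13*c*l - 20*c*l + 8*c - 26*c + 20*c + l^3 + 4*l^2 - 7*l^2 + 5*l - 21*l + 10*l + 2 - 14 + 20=c^2*(6*l - 6) + c*(5*l^2 - 7*l + 2) + l^3 - 3*l^2 - 6*l + 8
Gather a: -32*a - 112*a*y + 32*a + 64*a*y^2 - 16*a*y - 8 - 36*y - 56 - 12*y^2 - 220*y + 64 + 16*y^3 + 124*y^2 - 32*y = a*(64*y^2 - 128*y) + 16*y^3 + 112*y^2 - 288*y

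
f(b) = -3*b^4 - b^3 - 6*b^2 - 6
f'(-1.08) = 24.58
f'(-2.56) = 212.39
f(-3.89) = -724.87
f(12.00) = -64806.00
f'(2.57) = -254.35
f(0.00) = -6.00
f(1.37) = -30.40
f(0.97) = -15.21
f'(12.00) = -21312.00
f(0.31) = -6.63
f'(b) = -12*b^3 - 3*b^2 - 12*b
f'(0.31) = -4.37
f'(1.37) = -52.93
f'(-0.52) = 7.12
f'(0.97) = -25.41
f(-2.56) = -157.39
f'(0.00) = 0.00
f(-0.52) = -7.70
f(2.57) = -193.48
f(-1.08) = -15.82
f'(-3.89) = 707.65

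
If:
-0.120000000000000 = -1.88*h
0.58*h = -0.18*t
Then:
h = 0.06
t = -0.21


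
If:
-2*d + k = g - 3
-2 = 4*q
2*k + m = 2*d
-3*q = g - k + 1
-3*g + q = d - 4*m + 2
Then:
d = 5/4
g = 41/44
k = 19/44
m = 18/11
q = -1/2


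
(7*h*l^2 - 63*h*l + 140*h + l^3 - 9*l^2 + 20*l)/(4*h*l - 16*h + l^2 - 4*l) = (7*h*l - 35*h + l^2 - 5*l)/(4*h + l)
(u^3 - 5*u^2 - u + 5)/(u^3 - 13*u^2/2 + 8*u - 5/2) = 2*(u + 1)/(2*u - 1)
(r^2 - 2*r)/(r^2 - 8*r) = (r - 2)/(r - 8)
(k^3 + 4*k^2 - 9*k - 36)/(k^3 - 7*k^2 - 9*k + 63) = (k + 4)/(k - 7)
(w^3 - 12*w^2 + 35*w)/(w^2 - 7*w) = w - 5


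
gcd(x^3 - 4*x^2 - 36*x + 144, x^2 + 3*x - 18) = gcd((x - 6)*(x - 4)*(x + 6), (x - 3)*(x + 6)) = x + 6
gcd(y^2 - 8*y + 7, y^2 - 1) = y - 1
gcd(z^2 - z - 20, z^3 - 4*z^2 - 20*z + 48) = z + 4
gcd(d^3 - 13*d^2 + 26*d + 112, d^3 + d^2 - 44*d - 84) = d^2 - 5*d - 14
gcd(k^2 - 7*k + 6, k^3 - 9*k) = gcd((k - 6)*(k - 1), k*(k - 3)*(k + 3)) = 1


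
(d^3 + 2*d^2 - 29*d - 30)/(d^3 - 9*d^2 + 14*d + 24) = (d^2 + d - 30)/(d^2 - 10*d + 24)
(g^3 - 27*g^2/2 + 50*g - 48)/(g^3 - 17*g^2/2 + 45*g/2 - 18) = (g - 8)/(g - 3)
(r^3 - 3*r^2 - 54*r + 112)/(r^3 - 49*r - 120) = (r^2 + 5*r - 14)/(r^2 + 8*r + 15)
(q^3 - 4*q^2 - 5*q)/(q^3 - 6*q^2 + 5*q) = (q + 1)/(q - 1)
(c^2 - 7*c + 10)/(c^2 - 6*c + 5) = (c - 2)/(c - 1)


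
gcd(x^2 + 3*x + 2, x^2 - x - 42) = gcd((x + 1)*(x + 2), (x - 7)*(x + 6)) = 1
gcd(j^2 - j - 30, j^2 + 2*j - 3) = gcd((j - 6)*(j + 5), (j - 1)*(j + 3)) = 1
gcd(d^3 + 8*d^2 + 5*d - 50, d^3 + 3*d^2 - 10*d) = d^2 + 3*d - 10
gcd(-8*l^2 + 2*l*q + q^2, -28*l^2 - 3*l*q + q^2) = 4*l + q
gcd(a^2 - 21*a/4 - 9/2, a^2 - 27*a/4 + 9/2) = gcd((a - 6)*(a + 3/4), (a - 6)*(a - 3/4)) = a - 6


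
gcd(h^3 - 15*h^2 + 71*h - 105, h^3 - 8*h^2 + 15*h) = h^2 - 8*h + 15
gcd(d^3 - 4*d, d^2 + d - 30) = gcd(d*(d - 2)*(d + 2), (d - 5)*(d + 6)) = 1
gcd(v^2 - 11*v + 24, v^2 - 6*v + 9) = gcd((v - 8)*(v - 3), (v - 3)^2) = v - 3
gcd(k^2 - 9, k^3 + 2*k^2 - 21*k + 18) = k - 3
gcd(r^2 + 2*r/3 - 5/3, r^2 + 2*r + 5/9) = r + 5/3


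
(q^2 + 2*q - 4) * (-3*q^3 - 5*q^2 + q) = -3*q^5 - 11*q^4 + 3*q^3 + 22*q^2 - 4*q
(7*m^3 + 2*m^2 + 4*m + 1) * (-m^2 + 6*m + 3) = -7*m^5 + 40*m^4 + 29*m^3 + 29*m^2 + 18*m + 3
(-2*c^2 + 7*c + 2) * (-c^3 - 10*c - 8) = 2*c^5 - 7*c^4 + 18*c^3 - 54*c^2 - 76*c - 16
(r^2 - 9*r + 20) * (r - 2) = r^3 - 11*r^2 + 38*r - 40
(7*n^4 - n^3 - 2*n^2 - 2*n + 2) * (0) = 0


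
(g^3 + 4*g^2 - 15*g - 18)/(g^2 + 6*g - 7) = (g^3 + 4*g^2 - 15*g - 18)/(g^2 + 6*g - 7)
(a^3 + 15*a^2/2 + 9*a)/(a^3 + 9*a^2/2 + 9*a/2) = (a + 6)/(a + 3)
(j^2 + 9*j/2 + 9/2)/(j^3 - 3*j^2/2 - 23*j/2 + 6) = (2*j + 3)/(2*j^2 - 9*j + 4)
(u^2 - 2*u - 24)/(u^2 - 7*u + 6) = (u + 4)/(u - 1)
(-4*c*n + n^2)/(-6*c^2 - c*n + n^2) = n*(4*c - n)/(6*c^2 + c*n - n^2)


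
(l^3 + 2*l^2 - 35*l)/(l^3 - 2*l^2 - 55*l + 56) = l*(l - 5)/(l^2 - 9*l + 8)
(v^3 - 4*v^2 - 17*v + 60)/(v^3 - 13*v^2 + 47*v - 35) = (v^2 + v - 12)/(v^2 - 8*v + 7)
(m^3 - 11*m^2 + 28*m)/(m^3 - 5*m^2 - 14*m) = (m - 4)/(m + 2)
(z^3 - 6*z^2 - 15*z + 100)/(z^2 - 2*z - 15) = (z^2 - z - 20)/(z + 3)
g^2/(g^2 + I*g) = g/(g + I)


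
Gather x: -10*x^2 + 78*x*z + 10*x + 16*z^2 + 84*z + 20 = -10*x^2 + x*(78*z + 10) + 16*z^2 + 84*z + 20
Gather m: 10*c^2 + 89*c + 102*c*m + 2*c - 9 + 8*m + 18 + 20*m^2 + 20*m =10*c^2 + 91*c + 20*m^2 + m*(102*c + 28) + 9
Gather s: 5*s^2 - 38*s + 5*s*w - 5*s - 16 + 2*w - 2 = 5*s^2 + s*(5*w - 43) + 2*w - 18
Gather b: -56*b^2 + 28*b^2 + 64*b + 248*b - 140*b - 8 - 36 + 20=-28*b^2 + 172*b - 24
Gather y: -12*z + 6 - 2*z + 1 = 7 - 14*z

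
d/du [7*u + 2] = 7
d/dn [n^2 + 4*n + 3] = 2*n + 4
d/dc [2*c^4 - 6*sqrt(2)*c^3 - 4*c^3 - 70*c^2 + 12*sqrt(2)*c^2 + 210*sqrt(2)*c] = 8*c^3 - 18*sqrt(2)*c^2 - 12*c^2 - 140*c + 24*sqrt(2)*c + 210*sqrt(2)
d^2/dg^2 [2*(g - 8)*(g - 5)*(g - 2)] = 12*g - 60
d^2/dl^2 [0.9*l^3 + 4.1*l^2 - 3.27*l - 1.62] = 5.4*l + 8.2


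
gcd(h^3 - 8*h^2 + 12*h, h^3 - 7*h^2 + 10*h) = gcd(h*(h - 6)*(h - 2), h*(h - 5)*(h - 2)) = h^2 - 2*h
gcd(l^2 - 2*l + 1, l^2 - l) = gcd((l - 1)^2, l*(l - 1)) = l - 1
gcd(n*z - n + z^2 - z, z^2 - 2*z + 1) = z - 1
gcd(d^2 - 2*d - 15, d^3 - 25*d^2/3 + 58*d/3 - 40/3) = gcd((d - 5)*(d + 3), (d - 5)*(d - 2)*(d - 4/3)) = d - 5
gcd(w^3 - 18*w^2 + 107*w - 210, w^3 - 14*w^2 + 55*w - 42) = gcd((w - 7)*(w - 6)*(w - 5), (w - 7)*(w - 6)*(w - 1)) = w^2 - 13*w + 42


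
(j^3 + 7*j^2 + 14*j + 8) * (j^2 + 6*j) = j^5 + 13*j^4 + 56*j^3 + 92*j^2 + 48*j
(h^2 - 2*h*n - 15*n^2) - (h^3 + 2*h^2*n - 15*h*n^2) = -h^3 - 2*h^2*n + h^2 + 15*h*n^2 - 2*h*n - 15*n^2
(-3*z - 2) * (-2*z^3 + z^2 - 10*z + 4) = 6*z^4 + z^3 + 28*z^2 + 8*z - 8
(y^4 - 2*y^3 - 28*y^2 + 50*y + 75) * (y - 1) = y^5 - 3*y^4 - 26*y^3 + 78*y^2 + 25*y - 75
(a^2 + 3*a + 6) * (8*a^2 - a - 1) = 8*a^4 + 23*a^3 + 44*a^2 - 9*a - 6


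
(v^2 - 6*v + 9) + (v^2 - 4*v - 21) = 2*v^2 - 10*v - 12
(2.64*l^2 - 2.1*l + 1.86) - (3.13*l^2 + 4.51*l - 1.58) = -0.49*l^2 - 6.61*l + 3.44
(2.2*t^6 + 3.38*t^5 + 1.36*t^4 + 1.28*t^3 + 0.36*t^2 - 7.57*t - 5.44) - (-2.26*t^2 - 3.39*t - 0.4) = 2.2*t^6 + 3.38*t^5 + 1.36*t^4 + 1.28*t^3 + 2.62*t^2 - 4.18*t - 5.04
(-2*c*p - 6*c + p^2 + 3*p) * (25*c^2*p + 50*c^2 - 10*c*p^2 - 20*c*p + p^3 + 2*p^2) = -50*c^3*p^2 - 250*c^3*p - 300*c^3 + 45*c^2*p^3 + 225*c^2*p^2 + 270*c^2*p - 12*c*p^4 - 60*c*p^3 - 72*c*p^2 + p^5 + 5*p^4 + 6*p^3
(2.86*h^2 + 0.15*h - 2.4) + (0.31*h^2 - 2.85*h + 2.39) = 3.17*h^2 - 2.7*h - 0.00999999999999979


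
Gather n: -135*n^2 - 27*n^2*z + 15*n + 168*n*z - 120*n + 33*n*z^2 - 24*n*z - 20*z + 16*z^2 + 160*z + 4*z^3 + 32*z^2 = n^2*(-27*z - 135) + n*(33*z^2 + 144*z - 105) + 4*z^3 + 48*z^2 + 140*z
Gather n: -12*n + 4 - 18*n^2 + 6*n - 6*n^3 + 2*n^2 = -6*n^3 - 16*n^2 - 6*n + 4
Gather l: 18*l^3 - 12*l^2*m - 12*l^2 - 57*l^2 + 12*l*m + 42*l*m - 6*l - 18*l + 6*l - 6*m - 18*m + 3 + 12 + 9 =18*l^3 + l^2*(-12*m - 69) + l*(54*m - 18) - 24*m + 24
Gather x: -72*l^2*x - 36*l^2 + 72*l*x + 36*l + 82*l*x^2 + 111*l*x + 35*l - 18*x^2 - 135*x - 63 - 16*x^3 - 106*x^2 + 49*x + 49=-36*l^2 + 71*l - 16*x^3 + x^2*(82*l - 124) + x*(-72*l^2 + 183*l - 86) - 14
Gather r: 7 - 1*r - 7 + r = 0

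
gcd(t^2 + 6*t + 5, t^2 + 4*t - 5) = t + 5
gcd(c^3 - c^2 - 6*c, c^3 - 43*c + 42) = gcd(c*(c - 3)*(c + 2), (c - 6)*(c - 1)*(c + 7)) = 1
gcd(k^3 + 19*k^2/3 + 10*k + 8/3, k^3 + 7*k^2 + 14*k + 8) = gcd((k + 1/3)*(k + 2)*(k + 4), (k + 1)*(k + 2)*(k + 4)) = k^2 + 6*k + 8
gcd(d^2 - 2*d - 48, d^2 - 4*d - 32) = d - 8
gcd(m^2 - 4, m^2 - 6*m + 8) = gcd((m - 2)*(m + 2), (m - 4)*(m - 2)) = m - 2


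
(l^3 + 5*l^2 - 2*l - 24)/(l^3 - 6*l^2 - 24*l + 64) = (l + 3)/(l - 8)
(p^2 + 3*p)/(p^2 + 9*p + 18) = p/(p + 6)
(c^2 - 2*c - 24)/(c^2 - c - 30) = (c + 4)/(c + 5)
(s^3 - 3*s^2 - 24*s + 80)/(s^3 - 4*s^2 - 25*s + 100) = (s - 4)/(s - 5)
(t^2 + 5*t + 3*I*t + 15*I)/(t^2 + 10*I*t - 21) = (t + 5)/(t + 7*I)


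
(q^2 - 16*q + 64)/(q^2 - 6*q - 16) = (q - 8)/(q + 2)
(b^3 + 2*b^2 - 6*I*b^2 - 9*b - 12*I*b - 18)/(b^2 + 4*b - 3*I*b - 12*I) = (b^2 + b*(2 - 3*I) - 6*I)/(b + 4)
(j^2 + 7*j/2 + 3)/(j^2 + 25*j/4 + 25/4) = 2*(2*j^2 + 7*j + 6)/(4*j^2 + 25*j + 25)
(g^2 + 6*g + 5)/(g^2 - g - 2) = (g + 5)/(g - 2)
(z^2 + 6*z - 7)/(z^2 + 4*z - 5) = (z + 7)/(z + 5)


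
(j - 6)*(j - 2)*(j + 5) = j^3 - 3*j^2 - 28*j + 60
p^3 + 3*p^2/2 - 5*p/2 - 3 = (p - 3/2)*(p + 1)*(p + 2)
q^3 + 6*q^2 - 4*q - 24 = (q - 2)*(q + 2)*(q + 6)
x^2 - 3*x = x*(x - 3)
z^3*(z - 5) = z^4 - 5*z^3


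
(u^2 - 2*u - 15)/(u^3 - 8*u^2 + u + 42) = (u^2 - 2*u - 15)/(u^3 - 8*u^2 + u + 42)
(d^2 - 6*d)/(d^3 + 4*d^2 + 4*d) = (d - 6)/(d^2 + 4*d + 4)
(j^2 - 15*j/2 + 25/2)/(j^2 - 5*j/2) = (j - 5)/j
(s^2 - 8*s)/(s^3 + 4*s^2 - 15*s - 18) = s*(s - 8)/(s^3 + 4*s^2 - 15*s - 18)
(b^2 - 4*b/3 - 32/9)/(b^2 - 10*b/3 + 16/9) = (3*b + 4)/(3*b - 2)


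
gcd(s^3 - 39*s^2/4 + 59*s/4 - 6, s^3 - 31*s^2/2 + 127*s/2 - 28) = s - 8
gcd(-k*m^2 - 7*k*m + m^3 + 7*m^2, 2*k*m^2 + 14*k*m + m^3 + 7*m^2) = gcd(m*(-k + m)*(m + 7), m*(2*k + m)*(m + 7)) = m^2 + 7*m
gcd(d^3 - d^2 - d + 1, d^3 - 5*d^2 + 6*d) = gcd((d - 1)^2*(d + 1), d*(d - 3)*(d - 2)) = 1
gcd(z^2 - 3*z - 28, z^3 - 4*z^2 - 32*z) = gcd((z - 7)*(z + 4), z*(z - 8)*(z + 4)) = z + 4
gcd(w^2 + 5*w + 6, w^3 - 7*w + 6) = w + 3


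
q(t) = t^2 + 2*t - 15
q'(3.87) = 9.74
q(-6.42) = 13.38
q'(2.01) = 6.02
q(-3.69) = -8.76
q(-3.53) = -9.60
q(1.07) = -11.72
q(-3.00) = -12.00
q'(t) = 2*t + 2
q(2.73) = -2.09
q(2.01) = -6.94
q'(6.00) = 14.00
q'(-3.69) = -5.38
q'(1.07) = 4.14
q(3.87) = 7.72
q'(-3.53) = -5.06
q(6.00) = 33.00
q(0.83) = -12.65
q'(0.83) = 3.66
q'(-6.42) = -10.84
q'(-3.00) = -4.00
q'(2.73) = 7.46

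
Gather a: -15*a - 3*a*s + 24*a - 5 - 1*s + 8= a*(9 - 3*s) - s + 3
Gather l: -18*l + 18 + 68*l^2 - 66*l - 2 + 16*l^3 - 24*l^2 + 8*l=16*l^3 + 44*l^2 - 76*l + 16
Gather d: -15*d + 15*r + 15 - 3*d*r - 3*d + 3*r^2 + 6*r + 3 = d*(-3*r - 18) + 3*r^2 + 21*r + 18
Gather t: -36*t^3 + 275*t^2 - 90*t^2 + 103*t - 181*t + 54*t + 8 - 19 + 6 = -36*t^3 + 185*t^2 - 24*t - 5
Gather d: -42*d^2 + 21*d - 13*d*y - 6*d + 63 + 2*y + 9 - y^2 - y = -42*d^2 + d*(15 - 13*y) - y^2 + y + 72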